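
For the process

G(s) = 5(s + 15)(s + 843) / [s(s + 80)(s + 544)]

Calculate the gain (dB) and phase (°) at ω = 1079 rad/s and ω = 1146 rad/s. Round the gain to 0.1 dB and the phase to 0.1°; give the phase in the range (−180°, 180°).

ω = 1079: -45.6 dB, -97.8°; ω = 1146: -46.2 dB, -97.7°

At s = jω = j1079:
zero (s+15): 15 + j1079 → |·| = √(15²+1079²) = √1164466 ≈ 1079.1, ∠ = arctan(1079/15) ≈ 89.20°
zero (s+843): 843 + j1079 → |·| = √(843²+1079²) = √1874890 ≈ 1369.3, ∠ = arctan(1079/843) ≈ 52.00°
pole (s+80): 80 + j1079 → |·| = √(80²+1079²) = √1170641 ≈ 1082, ∠ = arctan(1079/80) ≈ 85.76°
pole (s+544): 544 + j1079 → |·| = √(544²+1079²) = √1460177 ≈ 1208.4, ∠ = arctan(1079/544) ≈ 63.24°
pole at origin: |s| = 1079, ∠ = 90.00° (in denominator)
|G| = 5 · 1.4776e+06 / 1.4108e+09 ≈ 0.0052367
Gain = 20 log₁₀(0.0052367) ≈ -45.62 dB
∠G = 141.20° − 239.00° = -97.80°

At s = jω = j1146:
zero (s+15): 15 + j1146 → |·| = √(15²+1146²) = √1313541 ≈ 1146.1, ∠ = arctan(1146/15) ≈ 89.25°
zero (s+843): 843 + j1146 → |·| = √(843²+1146²) = √2023965 ≈ 1422.7, ∠ = arctan(1146/843) ≈ 53.66°
pole (s+80): 80 + j1146 → |·| = √(80²+1146²) = √1319716 ≈ 1148.8, ∠ = arctan(1146/80) ≈ 86.01°
pole (s+544): 544 + j1146 → |·| = √(544²+1146²) = √1609252 ≈ 1268.6, ∠ = arctan(1146/544) ≈ 64.61°
pole at origin: |s| = 1146, ∠ = 90.00° (in denominator)
|G| = 5 · 1.6306e+06 / 1.6701e+09 ≈ 0.0048817
Gain = 20 log₁₀(0.0048817) ≈ -46.23 dB
∠G = 142.91° − 240.62° = -97.71°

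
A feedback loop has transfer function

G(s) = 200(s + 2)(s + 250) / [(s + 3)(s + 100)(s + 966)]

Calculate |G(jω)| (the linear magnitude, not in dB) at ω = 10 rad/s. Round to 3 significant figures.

At s = jω = j10:
zero (s+2): 2 + j10 → |·| = √(2²+10²) = √104 ≈ 10.198, ∠ = arctan(10/2) ≈ 78.69°
zero (s+250): 250 + j10 → |·| = √(250²+10²) = √62600 ≈ 250.2, ∠ = arctan(10/250) ≈ 2.29°
pole (s+3): 3 + j10 → |·| = √(3²+10²) = √109 ≈ 10.44, ∠ = arctan(10/3) ≈ 73.30°
pole (s+100): 100 + j10 → |·| = √(100²+10²) = √10100 ≈ 100.5, ∠ = arctan(10/100) ≈ 5.71°
pole (s+966): 966 + j10 → |·| = √(966²+10²) = √933256 ≈ 966.05, ∠ = arctan(10/966) ≈ 0.59°
|G| = 200 · 2551.5 / 1.0136e+06 ≈ 0.50345

0.503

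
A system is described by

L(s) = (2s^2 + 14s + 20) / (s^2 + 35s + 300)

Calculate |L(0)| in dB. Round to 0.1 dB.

-23.5 dB

L(0) = 20 / 300 ≈ 0.066667
20 log₁₀(0.066667) ≈ -23.52 dB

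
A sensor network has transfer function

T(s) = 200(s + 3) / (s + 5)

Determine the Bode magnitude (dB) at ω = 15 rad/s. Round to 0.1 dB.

45.7 dB

At s = jω = j15:
zero (s+3): 3 + j15 → |·| = √(3²+15²) = √234 ≈ 15.297, ∠ = arctan(15/3) ≈ 78.69°
pole (s+5): 5 + j15 → |·| = √(5²+15²) = √250 ≈ 15.811, ∠ = arctan(15/5) ≈ 71.57°
|T| = 200 · 15.297 / 15.811 ≈ 193.5
Gain = 20 log₁₀(193.5) ≈ 45.73 dB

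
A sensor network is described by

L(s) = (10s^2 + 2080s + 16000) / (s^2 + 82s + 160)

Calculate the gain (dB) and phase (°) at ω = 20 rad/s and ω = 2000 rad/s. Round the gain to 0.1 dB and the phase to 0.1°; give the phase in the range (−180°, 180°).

Substitute s = j20:
Numerator: 10(j20)^2 + 2080(j20) + 16000 = 12000 + j41600
Denominator: (j20)^2 + 82(j20) + 160 = -240 + j1640
|N| = √(12000² + 41600²) ≈ 43296, ∠N ≈ 73.91°
|D| = √(240² + 1640²) ≈ 1657.5, ∠D ≈ 98.33°
|L| = 43296 / 1657.5 ≈ 26.121
Gain = 20 log₁₀(26.121) ≈ 28.34 dB
∠L = 73.91° − 98.33° = -24.42°

Substitute s = j2000:
Numerator: 10(j2000)^2 + 2080(j2000) + 16000 = -39984000 + j4160000
Denominator: (j2000)^2 + 82(j2000) + 160 = -3999840 + j164000
|N| = √(39984000² + 4160000²) ≈ 4.02e+07, ∠N ≈ 174.06°
|D| = √(3999840² + 164000²) ≈ 4.0032e+06, ∠D ≈ 177.65°
|L| = 4.02e+07 / 4.0032e+06 ≈ 10.042
Gain = 20 log₁₀(10.042) ≈ 20.04 dB
∠L = 174.06° − 177.65° = -3.59°

ω = 20: 28.3 dB, -24.4°; ω = 2000: 20.0 dB, -3.6°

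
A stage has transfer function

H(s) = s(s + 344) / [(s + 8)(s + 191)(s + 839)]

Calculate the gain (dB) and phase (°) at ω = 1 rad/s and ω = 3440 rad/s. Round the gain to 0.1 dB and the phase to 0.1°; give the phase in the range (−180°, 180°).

At s = jω = j1:
zero (s+344): 344 + j1 → |·| = √(344²+1²) = √118337 ≈ 344, ∠ = arctan(1/344) ≈ 0.17°
zero at origin: s = j1 → |·| = 1, ∠ = 90.00°
pole (s+8): 8 + j1 → |·| = √(8²+1²) = √65 ≈ 8.0623, ∠ = arctan(1/8) ≈ 7.13°
pole (s+191): 191 + j1 → |·| = √(191²+1²) = √36482 ≈ 191, ∠ = arctan(1/191) ≈ 0.30°
pole (s+839): 839 + j1 → |·| = √(839²+1²) = √703922 ≈ 839, ∠ = arctan(1/839) ≈ 0.07°
|H| = 1 · 344 / 1.292e+06 ≈ 0.00026625
Gain = 20 log₁₀(0.00026625) ≈ -71.49 dB
∠H = 90.17° − 7.50° = 82.67°

At s = jω = j3440:
zero (s+344): 344 + j3440 → |·| = √(344²+3440²) = √11951936 ≈ 3457.2, ∠ = arctan(3440/344) ≈ 84.29°
zero at origin: s = j3440 → |·| = 3440, ∠ = 90.00°
pole (s+8): 8 + j3440 → |·| = √(8²+3440²) = √11833664 ≈ 3440, ∠ = arctan(3440/8) ≈ 89.87°
pole (s+191): 191 + j3440 → |·| = √(191²+3440²) = √11870081 ≈ 3445.3, ∠ = arctan(3440/191) ≈ 86.82°
pole (s+839): 839 + j3440 → |·| = √(839²+3440²) = √12537521 ≈ 3540.8, ∠ = arctan(3440/839) ≈ 76.29°
|H| = 1 · 1.1893e+07 / 4.1965e+10 ≈ 0.0002834
Gain = 20 log₁₀(0.0002834) ≈ -70.95 dB
∠H = 174.29° − 252.98° = -78.69°

ω = 1: -71.5 dB, 82.7°; ω = 3440: -71.0 dB, -78.7°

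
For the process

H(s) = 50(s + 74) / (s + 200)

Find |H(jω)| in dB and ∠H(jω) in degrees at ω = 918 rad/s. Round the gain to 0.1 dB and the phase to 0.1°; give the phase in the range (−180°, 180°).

33.8 dB, 7.7°

At s = jω = j918:
zero (s+74): 74 + j918 → |·| = √(74²+918²) = √848200 ≈ 920.98, ∠ = arctan(918/74) ≈ 85.39°
pole (s+200): 200 + j918 → |·| = √(200²+918²) = √882724 ≈ 939.53, ∠ = arctan(918/200) ≈ 77.71°
|H| = 50 · 920.98 / 939.53 ≈ 49.013
Gain = 20 log₁₀(49.013) ≈ 33.81 dB
∠H = 85.39° − 77.71° = 7.68°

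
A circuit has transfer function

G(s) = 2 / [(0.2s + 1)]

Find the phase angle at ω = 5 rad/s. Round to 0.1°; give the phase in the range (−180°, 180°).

-45.0°

At ω = 5 rad/s:
pole (1 + j5·0.2) = 1 + j1 → |·| ≈ 1.4142, ∠ ≈ 45.00°
∠G = (0°) − (45.00°) = -45.00°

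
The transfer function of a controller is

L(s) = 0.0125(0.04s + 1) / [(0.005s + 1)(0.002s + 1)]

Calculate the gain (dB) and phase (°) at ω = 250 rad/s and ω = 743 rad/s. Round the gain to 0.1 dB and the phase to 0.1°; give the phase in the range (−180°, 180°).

At ω = 250 rad/s:
zero (1 + j250·0.04) = 1 + j10 → |·| ≈ 10.05, ∠ ≈ 84.29°
pole (1 + j250·0.005) = 1 + j1.25 → |·| ≈ 1.6008, ∠ ≈ 51.34°
pole (1 + j250·0.002) = 1 + j0.5 → |·| ≈ 1.118, ∠ ≈ 26.57°
|L| = 0.0125 · 10.05 / (1.6008 · 1.118) ≈ 0.070194
Gain = 20 log₁₀(0.070194) ≈ -23.07 dB
∠L = (84.29°) − (51.34° + 26.57°) = 6.38°

At ω = 743 rad/s:
zero (1 + j743·0.04) = 1 + j29.72 → |·| ≈ 29.737, ∠ ≈ 88.07°
pole (1 + j743·0.005) = 1 + j3.715 → |·| ≈ 3.8472, ∠ ≈ 74.93°
pole (1 + j743·0.002) = 1 + j1.486 → |·| ≈ 1.7911, ∠ ≈ 56.06°
|L| = 0.0125 · 29.737 / (3.8472 · 1.7911) ≈ 0.053944
Gain = 20 log₁₀(0.053944) ≈ -25.36 dB
∠L = (88.07°) − (74.93° + 56.06°) = -42.92°

ω = 250: -23.1 dB, 6.4°; ω = 743: -25.4 dB, -42.9°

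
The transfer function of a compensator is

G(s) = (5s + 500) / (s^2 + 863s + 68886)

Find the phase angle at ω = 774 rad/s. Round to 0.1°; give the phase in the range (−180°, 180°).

Substitute s = j774:
Numerator: 5(j774) + 500 = 500 + j3870
Denominator: (j774)^2 + 863(j774) + 68886 = -530190 + j667962
|N| = √(500² + 3870²) ≈ 3902.2, ∠N ≈ 82.64°
|D| = √(530190² + 667962²) ≈ 8.528e+05, ∠D ≈ 128.44°
∠G = 82.64° − 128.44° = -45.80°

-45.8°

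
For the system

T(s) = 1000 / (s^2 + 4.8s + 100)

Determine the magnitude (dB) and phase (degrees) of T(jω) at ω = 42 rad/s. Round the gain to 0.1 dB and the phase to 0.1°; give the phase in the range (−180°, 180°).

At s = jω = j42:
quadratic: (j42)² + 4.8·j42 + 100 = -1664 + j201.6 → |·| ≈ 1676.2, ∠ ≈ 173.09°
|T| = 1000 / 1676.2 ≈ 0.59659
Gain = 20 log₁₀(0.59659) ≈ -4.49 dB
∠T = 0.00° − 173.09° = -173.09°

-4.5 dB, -173.1°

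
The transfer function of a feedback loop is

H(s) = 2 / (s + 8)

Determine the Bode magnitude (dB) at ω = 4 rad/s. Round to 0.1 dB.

-13.0 dB

At s = jω = j4:
pole (s+8): 8 + j4 → |·| = √(8²+4²) = √80 ≈ 8.9443, ∠ = arctan(4/8) ≈ 26.57°
|H| = 2 / 8.9443 ≈ 0.22361
Gain = 20 log₁₀(0.22361) ≈ -13.01 dB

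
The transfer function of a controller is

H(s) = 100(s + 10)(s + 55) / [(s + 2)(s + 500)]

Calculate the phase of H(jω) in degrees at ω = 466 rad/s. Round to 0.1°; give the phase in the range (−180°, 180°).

39.3°

At s = jω = j466:
zero (s+10): 10 + j466 → |·| = √(10²+466²) = √217256 ≈ 466.11, ∠ = arctan(466/10) ≈ 88.77°
zero (s+55): 55 + j466 → |·| = √(55²+466²) = √220181 ≈ 469.23, ∠ = arctan(466/55) ≈ 83.27°
pole (s+2): 2 + j466 → |·| = √(2²+466²) = √217160 ≈ 466, ∠ = arctan(466/2) ≈ 89.75°
pole (s+500): 500 + j466 → |·| = √(500²+466²) = √467156 ≈ 683.49, ∠ = arctan(466/500) ≈ 42.98°
∠H = 172.04° − 132.73° = 39.31°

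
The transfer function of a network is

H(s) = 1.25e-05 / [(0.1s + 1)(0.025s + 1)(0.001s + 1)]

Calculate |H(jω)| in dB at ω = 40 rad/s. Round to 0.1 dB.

-113.4 dB

At ω = 40 rad/s:
pole (1 + j40·0.1) = 1 + j4 → |·| ≈ 4.1231, ∠ ≈ 75.96°
pole (1 + j40·0.025) = 1 + j1 → |·| ≈ 1.4142, ∠ ≈ 45.00°
pole (1 + j40·0.001) = 1 + j0.04 → |·| ≈ 1.0008, ∠ ≈ 2.29°
|H| = 1.25e-05 · 1 / (4.1231 · 1.4142 · 1.0008) ≈ 2.142e-06
Gain = 20 log₁₀(2.142e-06) ≈ -113.38 dB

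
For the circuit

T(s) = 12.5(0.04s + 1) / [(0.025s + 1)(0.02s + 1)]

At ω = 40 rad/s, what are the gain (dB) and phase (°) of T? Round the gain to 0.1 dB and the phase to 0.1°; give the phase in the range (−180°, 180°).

At ω = 40 rad/s:
zero (1 + j40·0.04) = 1 + j1.6 → |·| ≈ 1.8868, ∠ ≈ 57.99°
pole (1 + j40·0.025) = 1 + j1 → |·| ≈ 1.4142, ∠ ≈ 45.00°
pole (1 + j40·0.02) = 1 + j0.8 → |·| ≈ 1.2806, ∠ ≈ 38.66°
|T| = 12.5 · 1.8868 / (1.4142 · 1.2806) ≈ 13.023
Gain = 20 log₁₀(13.023) ≈ 22.29 dB
∠T = (57.99°) − (45.00° + 38.66°) = -25.67°

22.3 dB, -25.7°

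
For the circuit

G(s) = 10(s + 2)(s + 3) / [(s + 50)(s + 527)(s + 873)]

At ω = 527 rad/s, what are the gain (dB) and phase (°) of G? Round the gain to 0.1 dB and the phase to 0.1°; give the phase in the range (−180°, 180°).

-43.2 dB, 18.8°

At s = jω = j527:
zero (s+2): 2 + j527 → |·| = √(2²+527²) = √277733 ≈ 527, ∠ = arctan(527/2) ≈ 89.78°
zero (s+3): 3 + j527 → |·| = √(3²+527²) = √277738 ≈ 527.01, ∠ = arctan(527/3) ≈ 89.67°
pole (s+50): 50 + j527 → |·| = √(50²+527²) = √280229 ≈ 529.37, ∠ = arctan(527/50) ≈ 84.58°
pole (s+527): 527 + j527 → |·| = √(527²+527²) = √555458 ≈ 745.29, ∠ = arctan(527/527) ≈ 45.00°
pole (s+873): 873 + j527 → |·| = √(873²+527²) = √1039858 ≈ 1019.7, ∠ = arctan(527/873) ≈ 31.12°
|G| = 10 · 2.7773e+05 / 4.0231e+08 ≈ 0.0069034
Gain = 20 log₁₀(0.0069034) ≈ -43.22 dB
∠G = 179.45° − 160.70° = 18.75°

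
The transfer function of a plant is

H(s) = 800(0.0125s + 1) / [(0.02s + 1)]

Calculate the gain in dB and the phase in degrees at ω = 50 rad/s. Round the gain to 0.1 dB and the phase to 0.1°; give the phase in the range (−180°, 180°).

56.5 dB, -13.0°

At ω = 50 rad/s:
zero (1 + j50·0.0125) = 1 + j0.625 → |·| ≈ 1.1792, ∠ ≈ 32.01°
pole (1 + j50·0.02) = 1 + j1 → |·| ≈ 1.4142, ∠ ≈ 45.00°
|H| = 800 · 1.1792 / (1.4142) ≈ 667.06
Gain = 20 log₁₀(667.06) ≈ 56.48 dB
∠H = (32.01°) − (45.00°) = -12.99°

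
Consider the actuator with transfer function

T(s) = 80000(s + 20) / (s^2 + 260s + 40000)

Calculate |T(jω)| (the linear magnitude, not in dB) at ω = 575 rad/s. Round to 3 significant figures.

141

At s = jω = j575:
zero (s+20): 20 + j575 → |·| = √(20²+575²) = √331025 ≈ 575.35, ∠ = arctan(575/20) ≈ 88.01°
quadratic: (j575)² + 260·j575 + 40000 = -290625 + j149500 → |·| ≈ 3.2682e+05, ∠ ≈ 152.78°
|T| = 80000 · 575.35 / 3.2682e+05 ≈ 140.84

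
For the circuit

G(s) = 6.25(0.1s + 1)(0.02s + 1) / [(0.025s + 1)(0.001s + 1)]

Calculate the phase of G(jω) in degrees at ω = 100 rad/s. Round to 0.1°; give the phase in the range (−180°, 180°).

73.8°

At ω = 100 rad/s:
zero (1 + j100·0.1) = 1 + j10 → |·| ≈ 10.05, ∠ ≈ 84.29°
zero (1 + j100·0.02) = 1 + j2 → |·| ≈ 2.2361, ∠ ≈ 63.43°
pole (1 + j100·0.025) = 1 + j2.5 → |·| ≈ 2.6926, ∠ ≈ 68.20°
pole (1 + j100·0.001) = 1 + j0.1 → |·| ≈ 1.005, ∠ ≈ 5.71°
∠G = (84.29° + 63.43°) − (68.20° + 5.71°) = 73.81°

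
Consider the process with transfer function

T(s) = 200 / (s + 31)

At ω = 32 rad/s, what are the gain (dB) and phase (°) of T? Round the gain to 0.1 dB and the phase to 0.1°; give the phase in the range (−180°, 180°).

13.0 dB, -45.9°

Substitute s = j32:
Numerator: 200 = 200 + j0
Denominator: (j32) + 31 = 31 + j32
|N| = √(200² + 0²) ≈ 200, ∠N ≈ 0.00°
|D| = √(31² + 32²) ≈ 44.553, ∠D ≈ 45.91°
|T| = 200 / 44.553 ≈ 4.489
Gain = 20 log₁₀(4.489) ≈ 13.04 dB
∠T = 0.00° − 45.91° = -45.91°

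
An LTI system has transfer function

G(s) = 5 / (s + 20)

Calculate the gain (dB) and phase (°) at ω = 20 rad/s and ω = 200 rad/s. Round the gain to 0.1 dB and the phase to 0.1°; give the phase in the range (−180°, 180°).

At s = jω = j20:
pole (s+20): 20 + j20 → |·| = √(20²+20²) = √800 ≈ 28.284, ∠ = arctan(20/20) ≈ 45.00°
|G| = 5 / 28.284 ≈ 0.17678
Gain = 20 log₁₀(0.17678) ≈ -15.05 dB
∠G = 0.00° − 45.00° = -45.00°

At s = jω = j200:
pole (s+20): 20 + j200 → |·| = √(20²+200²) = √40400 ≈ 201, ∠ = arctan(200/20) ≈ 84.29°
|G| = 5 / 201 ≈ 0.024876
Gain = 20 log₁₀(0.024876) ≈ -32.08 dB
∠G = 0.00° − 84.29° = -84.29°

ω = 20: -15.1 dB, -45.0°; ω = 200: -32.1 dB, -84.3°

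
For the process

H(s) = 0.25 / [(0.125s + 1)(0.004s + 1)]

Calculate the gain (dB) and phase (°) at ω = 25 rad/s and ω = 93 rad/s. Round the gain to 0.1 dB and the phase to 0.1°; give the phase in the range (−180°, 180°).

ω = 25: -22.4 dB, -78.0°; ω = 93: -33.9 dB, -105.5°

At ω = 25 rad/s:
pole (1 + j25·0.125) = 1 + j3.125 → |·| ≈ 3.2811, ∠ ≈ 72.26°
pole (1 + j25·0.004) = 1 + j0.1 → |·| ≈ 1.005, ∠ ≈ 5.71°
|H| = 0.25 · 1 / (3.2811 · 1.005) ≈ 0.075815
Gain = 20 log₁₀(0.075815) ≈ -22.40 dB
∠H = (0°) − (72.26° + 5.71°) = -77.97°

At ω = 93 rad/s:
pole (1 + j93·0.125) = 1 + j11.625 → |·| ≈ 11.668, ∠ ≈ 85.08°
pole (1 + j93·0.004) = 1 + j0.372 → |·| ≈ 1.067, ∠ ≈ 20.41°
|H| = 0.25 · 1 / (11.668 · 1.067) ≈ 0.020081
Gain = 20 log₁₀(0.020081) ≈ -33.94 dB
∠H = (0°) − (85.08° + 20.41°) = -105.49°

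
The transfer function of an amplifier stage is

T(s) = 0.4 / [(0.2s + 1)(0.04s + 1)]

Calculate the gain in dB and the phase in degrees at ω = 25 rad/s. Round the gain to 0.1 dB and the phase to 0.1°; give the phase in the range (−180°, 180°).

-25.1 dB, -123.7°

At ω = 25 rad/s:
pole (1 + j25·0.2) = 1 + j5 → |·| ≈ 5.099, ∠ ≈ 78.69°
pole (1 + j25·0.04) = 1 + j1 → |·| ≈ 1.4142, ∠ ≈ 45.00°
|T| = 0.4 · 1 / (5.099 · 1.4142) ≈ 0.055471
Gain = 20 log₁₀(0.055471) ≈ -25.12 dB
∠T = (0°) − (78.69° + 45.00°) = -123.69°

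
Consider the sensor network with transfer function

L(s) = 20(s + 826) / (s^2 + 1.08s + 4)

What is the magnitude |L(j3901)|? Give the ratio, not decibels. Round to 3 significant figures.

At s = jω = j3901:
zero (s+826): 826 + j3901 → |·| = √(826²+3901²) = √15900077 ≈ 3987.5, ∠ = arctan(3901/826) ≈ 78.04°
quadratic: (j3901)² + 1.08·j3901 + 4 = -15217797 + j4213.08 → |·| ≈ 1.5218e+07, ∠ ≈ 179.98°
|L| = 20 · 3987.5 / 1.5218e+07 ≈ 0.0052405

0.00524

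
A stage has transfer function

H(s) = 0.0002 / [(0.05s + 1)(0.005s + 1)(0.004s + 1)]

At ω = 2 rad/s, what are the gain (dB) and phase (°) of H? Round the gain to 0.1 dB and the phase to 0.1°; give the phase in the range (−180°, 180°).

At ω = 2 rad/s:
pole (1 + j2·0.05) = 1 + j0.1 → |·| ≈ 1.005, ∠ ≈ 5.71°
pole (1 + j2·0.005) = 1 + j0.01 → |·| ≈ 1, ∠ ≈ 0.57°
pole (1 + j2·0.004) = 1 + j0.008 → |·| ≈ 1, ∠ ≈ 0.46°
|H| = 0.0002 · 1 / (1.005 · 1 · 1) ≈ 0.000199
Gain = 20 log₁₀(0.000199) ≈ -74.02 dB
∠H = (0°) − (5.71° + 0.57° + 0.46°) = -6.74°

-74.0 dB, -6.7°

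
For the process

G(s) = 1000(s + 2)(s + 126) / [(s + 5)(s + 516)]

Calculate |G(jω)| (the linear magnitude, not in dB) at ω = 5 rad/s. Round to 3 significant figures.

186

At s = jω = j5:
zero (s+2): 2 + j5 → |·| = √(2²+5²) = √29 ≈ 5.3852, ∠ = arctan(5/2) ≈ 68.20°
zero (s+126): 126 + j5 → |·| = √(126²+5²) = √15901 ≈ 126.1, ∠ = arctan(5/126) ≈ 2.27°
pole (s+5): 5 + j5 → |·| = √(5²+5²) = √50 ≈ 7.0711, ∠ = arctan(5/5) ≈ 45.00°
pole (s+516): 516 + j5 → |·| = √(516²+5²) = √266281 ≈ 516.02, ∠ = arctan(5/516) ≈ 0.56°
|G| = 1000 · 679.07 / 3648.8 ≈ 186.11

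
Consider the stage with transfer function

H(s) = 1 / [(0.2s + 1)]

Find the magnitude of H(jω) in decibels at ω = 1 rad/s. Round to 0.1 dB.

At ω = 1 rad/s:
pole (1 + j1·0.2) = 1 + j0.2 → |·| ≈ 1.0198, ∠ ≈ 11.31°
|H| = 1 · 1 / (1.0198) ≈ 0.98058
Gain = 20 log₁₀(0.98058) ≈ -0.17 dB

-0.2 dB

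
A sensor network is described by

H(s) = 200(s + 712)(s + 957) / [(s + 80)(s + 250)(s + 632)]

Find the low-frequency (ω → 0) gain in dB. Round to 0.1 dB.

20.7 dB

H(0) = 200·712·957 / (80·250·632) ≈ 10.781
20 log₁₀(10.781) ≈ 20.65 dB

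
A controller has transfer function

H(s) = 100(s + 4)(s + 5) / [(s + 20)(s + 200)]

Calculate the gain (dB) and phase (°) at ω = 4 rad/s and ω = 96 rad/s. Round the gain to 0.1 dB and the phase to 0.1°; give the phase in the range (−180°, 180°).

At s = jω = j4:
zero (s+4): 4 + j4 → |·| = √(4²+4²) = √32 ≈ 5.6569, ∠ = arctan(4/4) ≈ 45.00°
zero (s+5): 5 + j4 → |·| = √(5²+4²) = √41 ≈ 6.4031, ∠ = arctan(4/5) ≈ 38.66°
pole (s+20): 20 + j4 → |·| = √(20²+4²) = √416 ≈ 20.396, ∠ = arctan(4/20) ≈ 11.31°
pole (s+200): 200 + j4 → |·| = √(200²+4²) = √40016 ≈ 200.04, ∠ = arctan(4/200) ≈ 1.15°
|H| = 100 · 36.222 / 4080 ≈ 0.88779
Gain = 20 log₁₀(0.88779) ≈ -1.03 dB
∠H = 83.66° − 12.46° = 71.20°

At s = jω = j96:
zero (s+4): 4 + j96 → |·| = √(4²+96²) = √9232 ≈ 96.083, ∠ = arctan(96/4) ≈ 87.61°
zero (s+5): 5 + j96 → |·| = √(5²+96²) = √9241 ≈ 96.13, ∠ = arctan(96/5) ≈ 87.02°
pole (s+20): 20 + j96 → |·| = √(20²+96²) = √9616 ≈ 98.061, ∠ = arctan(96/20) ≈ 78.23°
pole (s+200): 200 + j96 → |·| = √(200²+96²) = √49216 ≈ 221.85, ∠ = arctan(96/200) ≈ 25.64°
|H| = 100 · 9236.5 / 21755 ≈ 42.457
Gain = 20 log₁₀(42.457) ≈ 32.56 dB
∠H = 174.63° − 103.87° = 70.76°

ω = 4: -1.0 dB, 71.2°; ω = 96: 32.6 dB, 70.8°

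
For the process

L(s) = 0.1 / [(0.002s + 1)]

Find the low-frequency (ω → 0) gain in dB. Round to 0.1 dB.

-20.0 dB

L(0) = 0.1 · 1 / 1 = 0.1
20 log₁₀(0.1) ≈ -20.00 dB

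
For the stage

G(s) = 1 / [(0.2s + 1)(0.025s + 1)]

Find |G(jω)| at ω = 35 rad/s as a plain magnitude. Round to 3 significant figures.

0.106

At ω = 35 rad/s:
pole (1 + j35·0.2) = 1 + j7 → |·| ≈ 7.0711, ∠ ≈ 81.87°
pole (1 + j35·0.025) = 1 + j0.875 → |·| ≈ 1.3288, ∠ ≈ 41.19°
|G| = 1 · 1 / (7.0711 · 1.3288) ≈ 0.10643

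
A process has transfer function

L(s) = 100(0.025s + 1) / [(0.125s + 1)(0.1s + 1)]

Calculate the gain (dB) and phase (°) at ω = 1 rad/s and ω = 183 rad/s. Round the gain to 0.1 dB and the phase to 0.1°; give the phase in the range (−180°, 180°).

ω = 1: 39.9 dB, -11.4°; ω = 183: 1.0 dB, -96.7°

At ω = 1 rad/s:
zero (1 + j1·0.025) = 1 + j0.025 → |·| ≈ 1.0003, ∠ ≈ 1.43°
pole (1 + j1·0.125) = 1 + j0.125 → |·| ≈ 1.0078, ∠ ≈ 7.13°
pole (1 + j1·0.1) = 1 + j0.1 → |·| ≈ 1.005, ∠ ≈ 5.71°
|L| = 100 · 1.0003 / (1.0078 · 1.005) ≈ 98.762
Gain = 20 log₁₀(98.762) ≈ 39.89 dB
∠L = (1.43°) − (7.13° + 5.71°) = -11.41°

At ω = 183 rad/s:
zero (1 + j183·0.025) = 1 + j4.575 → |·| ≈ 4.683, ∠ ≈ 77.67°
pole (1 + j183·0.125) = 1 + j22.875 → |·| ≈ 22.897, ∠ ≈ 87.50°
pole (1 + j183·0.1) = 1 + j18.3 → |·| ≈ 18.327, ∠ ≈ 86.87°
|L| = 100 · 4.683 / (22.897 · 18.327) ≈ 1.116
Gain = 20 log₁₀(1.116) ≈ 0.95 dB
∠L = (77.67°) − (87.50° + 86.87°) = -96.70°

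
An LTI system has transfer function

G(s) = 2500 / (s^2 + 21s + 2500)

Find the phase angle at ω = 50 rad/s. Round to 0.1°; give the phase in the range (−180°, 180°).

At s = jω = j50:
quadratic: (j50)² + 21·j50 + 2500 = 0 + j1050 → |·| ≈ 1050, ∠ ≈ 90.00°
∠G = 0.00° − 90.00° = -90.00°

-90.0°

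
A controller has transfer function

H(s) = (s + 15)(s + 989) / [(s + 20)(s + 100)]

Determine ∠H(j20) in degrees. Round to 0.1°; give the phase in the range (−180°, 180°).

At s = jω = j20:
zero (s+15): 15 + j20 → |·| = √(15²+20²) = √625 ≈ 25, ∠ = arctan(20/15) ≈ 53.13°
zero (s+989): 989 + j20 → |·| = √(989²+20²) = √978521 ≈ 989.2, ∠ = arctan(20/989) ≈ 1.16°
pole (s+20): 20 + j20 → |·| = √(20²+20²) = √800 ≈ 28.284, ∠ = arctan(20/20) ≈ 45.00°
pole (s+100): 100 + j20 → |·| = √(100²+20²) = √10400 ≈ 101.98, ∠ = arctan(20/100) ≈ 11.31°
∠H = 54.29° − 56.31° = -2.02°

-2.0°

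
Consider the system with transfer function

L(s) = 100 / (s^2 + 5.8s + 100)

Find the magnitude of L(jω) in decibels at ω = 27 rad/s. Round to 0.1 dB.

-16.2 dB

At s = jω = j27:
quadratic: (j27)² + 5.8·j27 + 100 = -629 + j156.6 → |·| ≈ 648.2, ∠ ≈ 166.02°
|L| = 100 / 648.2 ≈ 0.15427
Gain = 20 log₁₀(0.15427) ≈ -16.23 dB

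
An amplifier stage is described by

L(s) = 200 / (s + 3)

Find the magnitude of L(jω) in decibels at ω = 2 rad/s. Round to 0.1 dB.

34.9 dB

Substitute s = j2:
Numerator: 200 = 200 + j0
Denominator: (j2) + 3 = 3 + j2
|N| = √(200² + 0²) ≈ 200, ∠N ≈ 0.00°
|D| = √(3² + 2²) ≈ 3.6056, ∠D ≈ 33.69°
|L| = 200 / 3.6056 ≈ 55.469
Gain = 20 log₁₀(55.469) ≈ 34.88 dB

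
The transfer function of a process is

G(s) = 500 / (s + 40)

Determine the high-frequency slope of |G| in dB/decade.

-20 dB/decade

Each pole contributes −20 dB/decade at high frequency; each zero contributes +20 dB/decade.
Net: 0 zero(s) − 1 pole(s) → -20 dB/decade.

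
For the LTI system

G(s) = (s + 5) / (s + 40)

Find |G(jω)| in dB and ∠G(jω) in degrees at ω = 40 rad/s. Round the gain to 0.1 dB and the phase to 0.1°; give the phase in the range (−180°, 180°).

-2.9 dB, 37.9°

Substitute s = j40:
Numerator: (j40) + 5 = 5 + j40
Denominator: (j40) + 40 = 40 + j40
|N| = √(5² + 40²) ≈ 40.311, ∠N ≈ 82.87°
|D| = √(40² + 40²) ≈ 56.569, ∠D ≈ 45.00°
|G| = 40.311 / 56.569 ≈ 0.7126
Gain = 20 log₁₀(0.7126) ≈ -2.94 dB
∠G = 82.87° − 45.00° = 37.87°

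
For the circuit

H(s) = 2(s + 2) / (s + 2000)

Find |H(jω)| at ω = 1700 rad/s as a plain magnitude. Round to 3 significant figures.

At s = jω = j1700:
zero (s+2): 2 + j1700 → |·| = √(2²+1700²) = √2890004 ≈ 1700, ∠ = arctan(1700/2) ≈ 89.93°
pole (s+2000): 2000 + j1700 → |·| = √(2000²+1700²) = √6890000 ≈ 2624.9, ∠ = arctan(1700/2000) ≈ 40.36°
|H| = 2 · 1700 / 2624.9 ≈ 1.2953

1.30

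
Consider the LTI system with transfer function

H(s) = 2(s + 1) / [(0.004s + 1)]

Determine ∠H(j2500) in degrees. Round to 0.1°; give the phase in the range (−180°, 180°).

At ω = 2500 rad/s:
zero (1 + j2500·1) = 1 + j2500 → |·| ≈ 2500, ∠ ≈ 89.98°
pole (1 + j2500·0.004) = 1 + j10 → |·| ≈ 10.05, ∠ ≈ 84.29°
∠H = (89.98°) − (84.29°) = 5.69°

5.7°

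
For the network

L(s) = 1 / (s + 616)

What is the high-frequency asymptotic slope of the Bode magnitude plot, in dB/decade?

Each pole contributes −20 dB/decade at high frequency; each zero contributes +20 dB/decade.
Net: 0 zero(s) − 1 pole(s) → -20 dB/decade.

-20 dB/decade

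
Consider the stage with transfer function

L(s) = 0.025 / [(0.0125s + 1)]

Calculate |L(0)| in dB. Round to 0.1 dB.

-32.0 dB

L(0) = 0.025 · 1 / 1 = 0.025
20 log₁₀(0.025) ≈ -32.04 dB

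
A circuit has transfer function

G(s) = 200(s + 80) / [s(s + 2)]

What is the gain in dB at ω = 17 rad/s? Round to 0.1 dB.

At s = jω = j17:
zero (s+80): 80 + j17 → |·| = √(80²+17²) = √6689 ≈ 81.786, ∠ = arctan(17/80) ≈ 12.00°
pole (s+2): 2 + j17 → |·| = √(2²+17²) = √293 ≈ 17.117, ∠ = arctan(17/2) ≈ 83.29°
pole at origin: |s| = 17, ∠ = 90.00° (in denominator)
|G| = 200 · 81.786 / 290.99 ≈ 56.212
Gain = 20 log₁₀(56.212) ≈ 35.00 dB

35.0 dB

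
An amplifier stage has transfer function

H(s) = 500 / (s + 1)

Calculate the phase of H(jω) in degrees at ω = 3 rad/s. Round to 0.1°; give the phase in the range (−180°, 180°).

-71.6°

Substitute s = j3:
Numerator: 500 = 500 + j0
Denominator: (j3) + 1 = 1 + j3
|N| = √(500² + 0²) ≈ 500, ∠N ≈ 0.00°
|D| = √(1² + 3²) ≈ 3.1623, ∠D ≈ 71.57°
∠H = 0.00° − 71.57° = -71.57°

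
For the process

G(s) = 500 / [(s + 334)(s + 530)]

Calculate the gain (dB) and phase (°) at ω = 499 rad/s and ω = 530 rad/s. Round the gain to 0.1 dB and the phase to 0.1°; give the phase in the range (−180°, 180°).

ω = 499: -58.8 dB, -99.5°; ω = 530: -59.5 dB, -102.8°

At s = jω = j499:
pole (s+334): 334 + j499 → |·| = √(334²+499²) = √360557 ≈ 600.46, ∠ = arctan(499/334) ≈ 56.20°
pole (s+530): 530 + j499 → |·| = √(530²+499²) = √529901 ≈ 727.94, ∠ = arctan(499/530) ≈ 43.27°
|G| = 500 / 4.371e+05 ≈ 0.0011439
Gain = 20 log₁₀(0.0011439) ≈ -58.83 dB
∠G = 0.00° − 99.47° = -99.47°

At s = jω = j530:
pole (s+334): 334 + j530 → |·| = √(334²+530²) = √392456 ≈ 626.46, ∠ = arctan(530/334) ≈ 57.78°
pole (s+530): 530 + j530 → |·| = √(530²+530²) = √561800 ≈ 749.53, ∠ = arctan(530/530) ≈ 45.00°
|G| = 500 / 4.6955e+05 ≈ 0.0010648
Gain = 20 log₁₀(0.0010648) ≈ -59.45 dB
∠G = 0.00° − 102.78° = -102.78°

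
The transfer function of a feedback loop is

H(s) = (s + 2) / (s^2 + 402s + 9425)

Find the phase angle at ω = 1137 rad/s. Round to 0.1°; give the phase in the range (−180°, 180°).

-70.5°

Substitute s = j1137:
Numerator: (j1137) + 2 = 2 + j1137
Denominator: (j1137)^2 + 402(j1137) + 9425 = -1283344 + j457074
|N| = √(2² + 1137²) ≈ 1137, ∠N ≈ 89.90°
|D| = √(1283344² + 457074²) ≈ 1.3623e+06, ∠D ≈ 160.40°
∠H = 89.90° − 160.40° = -70.50°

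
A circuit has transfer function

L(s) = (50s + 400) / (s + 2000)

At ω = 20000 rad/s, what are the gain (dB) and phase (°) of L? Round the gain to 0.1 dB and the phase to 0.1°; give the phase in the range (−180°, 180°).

33.9 dB, 5.7°

Substitute s = j20000:
Numerator: 50(j20000) + 400 = 400 + j1000000
Denominator: (j20000) + 2000 = 2000 + j20000
|N| = √(400² + 1000000²) ≈ 1e+06, ∠N ≈ 89.98°
|D| = √(2000² + 20000²) ≈ 20100, ∠D ≈ 84.29°
|L| = 1e+06 / 20100 ≈ 49.751
Gain = 20 log₁₀(49.751) ≈ 33.94 dB
∠L = 89.98° − 84.29° = 5.69°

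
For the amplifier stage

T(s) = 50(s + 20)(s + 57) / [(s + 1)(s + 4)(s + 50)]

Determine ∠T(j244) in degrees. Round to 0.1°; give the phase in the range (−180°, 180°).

-95.1°

At s = jω = j244:
zero (s+20): 20 + j244 → |·| = √(20²+244²) = √59936 ≈ 244.82, ∠ = arctan(244/20) ≈ 85.31°
zero (s+57): 57 + j244 → |·| = √(57²+244²) = √62785 ≈ 250.57, ∠ = arctan(244/57) ≈ 76.85°
pole (s+1): 1 + j244 → |·| = √(1²+244²) = √59537 ≈ 244, ∠ = arctan(244/1) ≈ 89.77°
pole (s+4): 4 + j244 → |·| = √(4²+244²) = √59552 ≈ 244.03, ∠ = arctan(244/4) ≈ 89.06°
pole (s+50): 50 + j244 → |·| = √(50²+244²) = √62036 ≈ 249.07, ∠ = arctan(244/50) ≈ 78.42°
∠T = 162.16° − 257.25° = -95.09°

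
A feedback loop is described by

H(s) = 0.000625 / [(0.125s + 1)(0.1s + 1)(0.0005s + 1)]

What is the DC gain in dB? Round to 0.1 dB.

H(0) = 0.000625 · 1 / 1 = 0.000625
20 log₁₀(0.000625) ≈ -64.08 dB

-64.1 dB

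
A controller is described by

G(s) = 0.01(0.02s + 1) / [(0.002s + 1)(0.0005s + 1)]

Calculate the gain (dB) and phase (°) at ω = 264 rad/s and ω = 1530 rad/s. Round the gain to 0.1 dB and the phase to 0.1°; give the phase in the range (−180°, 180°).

ω = 264: -26.5 dB, 43.9°; ω = 1530: -22.4 dB, -21.2°

At ω = 264 rad/s:
zero (1 + j264·0.02) = 1 + j5.28 → |·| ≈ 5.3739, ∠ ≈ 79.28°
pole (1 + j264·0.002) = 1 + j0.528 → |·| ≈ 1.1308, ∠ ≈ 27.83°
pole (1 + j264·0.0005) = 1 + j0.132 → |·| ≈ 1.0087, ∠ ≈ 7.52°
|G| = 0.01 · 5.3739 / (1.1308 · 1.0087) ≈ 0.047113
Gain = 20 log₁₀(0.047113) ≈ -26.54 dB
∠G = (79.28°) − (27.83° + 7.52°) = 43.93°

At ω = 1530 rad/s:
zero (1 + j1530·0.02) = 1 + j30.6 → |·| ≈ 30.616, ∠ ≈ 88.13°
pole (1 + j1530·0.002) = 1 + j3.06 → |·| ≈ 3.2193, ∠ ≈ 71.90°
pole (1 + j1530·0.0005) = 1 + j0.765 → |·| ≈ 1.2591, ∠ ≈ 37.42°
|G| = 0.01 · 30.616 / (3.2193 · 1.2591) ≈ 0.075531
Gain = 20 log₁₀(0.075531) ≈ -22.44 dB
∠G = (88.13°) − (71.90° + 37.42°) = -21.19°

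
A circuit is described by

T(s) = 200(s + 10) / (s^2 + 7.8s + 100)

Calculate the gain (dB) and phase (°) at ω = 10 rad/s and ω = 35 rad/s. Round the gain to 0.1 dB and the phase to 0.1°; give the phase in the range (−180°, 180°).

At s = jω = j10:
zero (s+10): 10 + j10 → |·| = √(10²+10²) = √200 ≈ 14.142, ∠ = arctan(10/10) ≈ 45.00°
quadratic: (j10)² + 7.8·j10 + 100 = 0 + j78 → |·| ≈ 78, ∠ ≈ 90.00°
|T| = 200 · 14.142 / 78 ≈ 36.262
Gain = 20 log₁₀(36.262) ≈ 31.19 dB
∠T = 45.00° − 90.00° = -45.00°

At s = jω = j35:
zero (s+10): 10 + j35 → |·| = √(10²+35²) = √1325 ≈ 36.401, ∠ = arctan(35/10) ≈ 74.05°
quadratic: (j35)² + 7.8·j35 + 100 = -1125 + j273 → |·| ≈ 1157.7, ∠ ≈ 166.36°
|T| = 200 · 36.401 / 1157.7 ≈ 6.2885
Gain = 20 log₁₀(6.2885) ≈ 15.97 dB
∠T = 74.05° − 166.36° = -92.31°

ω = 10: 31.2 dB, -45.0°; ω = 35: 16.0 dB, -92.3°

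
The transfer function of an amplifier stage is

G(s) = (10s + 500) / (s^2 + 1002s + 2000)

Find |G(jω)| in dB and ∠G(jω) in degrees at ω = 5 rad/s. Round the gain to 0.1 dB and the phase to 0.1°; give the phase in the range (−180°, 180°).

-20.6 dB, -62.8°

Substitute s = j5:
Numerator: 10(j5) + 500 = 500 + j50
Denominator: (j5)^2 + 1002(j5) + 2000 = 1975 + j5010
|N| = √(500² + 50²) ≈ 502.49, ∠N ≈ 5.71°
|D| = √(1975² + 5010²) ≈ 5385.2, ∠D ≈ 68.49°
|G| = 502.49 / 5385.2 ≈ 0.093309
Gain = 20 log₁₀(0.093309) ≈ -20.60 dB
∠G = 5.71° − 68.49° = -62.78°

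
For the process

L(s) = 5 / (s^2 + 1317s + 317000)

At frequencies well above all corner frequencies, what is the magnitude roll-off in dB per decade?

-40 dB/decade

Each pole contributes −20 dB/decade at high frequency; each zero contributes +20 dB/decade.
Net: 0 zero(s) − 2 pole(s) → -40 dB/decade.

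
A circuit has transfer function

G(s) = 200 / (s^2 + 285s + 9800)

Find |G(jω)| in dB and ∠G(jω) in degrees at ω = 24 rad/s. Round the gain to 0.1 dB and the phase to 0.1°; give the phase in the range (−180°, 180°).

-35.2 dB, -36.6°

Substitute s = j24:
Numerator: 200 = 200 + j0
Denominator: (j24)^2 + 285(j24) + 9800 = 9224 + j6840
|N| = √(200² + 0²) ≈ 200, ∠N ≈ 0.00°
|D| = √(9224² + 6840²) ≈ 11483, ∠D ≈ 36.56°
|G| = 200 / 11483 ≈ 0.017417
Gain = 20 log₁₀(0.017417) ≈ -35.18 dB
∠G = 0.00° − 36.56° = -36.56°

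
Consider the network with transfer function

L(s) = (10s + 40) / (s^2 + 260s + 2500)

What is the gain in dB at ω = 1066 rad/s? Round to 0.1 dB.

Substitute s = j1066:
Numerator: 10(j1066) + 40 = 40 + j10660
Denominator: (j1066)^2 + 260(j1066) + 2500 = -1133856 + j277160
|N| = √(40² + 10660²) ≈ 10660, ∠N ≈ 89.79°
|D| = √(1133856² + 277160²) ≈ 1.1672e+06, ∠D ≈ 166.26°
|L| = 10660 / 1.1672e+06 ≈ 0.009133
Gain = 20 log₁₀(0.009133) ≈ -40.79 dB

-40.8 dB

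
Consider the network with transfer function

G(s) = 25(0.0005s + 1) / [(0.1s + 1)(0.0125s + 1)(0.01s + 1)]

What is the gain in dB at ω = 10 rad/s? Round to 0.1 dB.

At ω = 10 rad/s:
zero (1 + j10·0.0005) = 1 + j0.005 → |·| ≈ 1, ∠ ≈ 0.29°
pole (1 + j10·0.1) = 1 + j1 → |·| ≈ 1.4142, ∠ ≈ 45.00°
pole (1 + j10·0.0125) = 1 + j0.125 → |·| ≈ 1.0078, ∠ ≈ 7.13°
pole (1 + j10·0.01) = 1 + j0.1 → |·| ≈ 1.005, ∠ ≈ 5.71°
|G| = 25 · 1 / (1.4142 · 1.0078 · 1.005) ≈ 17.454
Gain = 20 log₁₀(17.454) ≈ 24.84 dB

24.8 dB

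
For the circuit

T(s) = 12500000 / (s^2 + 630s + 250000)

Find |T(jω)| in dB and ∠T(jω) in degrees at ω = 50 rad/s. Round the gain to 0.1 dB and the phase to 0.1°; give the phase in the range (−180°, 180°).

At s = jω = j50:
quadratic: (j50)² + 630·j50 + 250000 = 247500 + j31500 → |·| ≈ 2.495e+05, ∠ ≈ 7.25°
|T| = 12500000 / 2.495e+05 ≈ 50.1
Gain = 20 log₁₀(50.1) ≈ 34.00 dB
∠T = 0.00° − 7.25° = -7.25°

34.0 dB, -7.3°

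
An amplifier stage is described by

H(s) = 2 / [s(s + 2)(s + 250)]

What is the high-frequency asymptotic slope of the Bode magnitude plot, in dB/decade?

-60 dB/decade

Each pole contributes −20 dB/decade at high frequency; each zero contributes +20 dB/decade.
Net: 0 zero(s) − 3 pole(s) → -60 dB/decade.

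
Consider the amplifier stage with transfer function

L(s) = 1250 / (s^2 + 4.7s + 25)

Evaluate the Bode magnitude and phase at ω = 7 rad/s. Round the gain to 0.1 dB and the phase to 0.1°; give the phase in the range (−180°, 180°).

29.7 dB, -126.1°

At s = jω = j7:
quadratic: (j7)² + 4.7·j7 + 25 = -24 + j32.9 → |·| ≈ 40.724, ∠ ≈ 126.11°
|L| = 1250 / 40.724 ≈ 30.694
Gain = 20 log₁₀(30.694) ≈ 29.74 dB
∠L = 0.00° − 126.11° = -126.11°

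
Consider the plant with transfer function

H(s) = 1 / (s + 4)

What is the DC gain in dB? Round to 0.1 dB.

-12.0 dB

H(0) = 1 / 4 = 0.25
20 log₁₀(0.25) ≈ -12.04 dB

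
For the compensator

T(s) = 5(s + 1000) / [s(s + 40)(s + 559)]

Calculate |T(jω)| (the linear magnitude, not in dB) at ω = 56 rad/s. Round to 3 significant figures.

At s = jω = j56:
zero (s+1000): 1000 + j56 → |·| = √(1000²+56²) = √1003136 ≈ 1001.6, ∠ = arctan(56/1000) ≈ 3.21°
pole (s+40): 40 + j56 → |·| = √(40²+56²) = √4736 ≈ 68.819, ∠ = arctan(56/40) ≈ 54.46°
pole (s+559): 559 + j56 → |·| = √(559²+56²) = √315617 ≈ 561.8, ∠ = arctan(56/559) ≈ 5.72°
pole at origin: |s| = 56, ∠ = 90.00° (in denominator)
|T| = 5 · 1001.6 / 2.1651e+06 ≈ 0.0023131

0.00231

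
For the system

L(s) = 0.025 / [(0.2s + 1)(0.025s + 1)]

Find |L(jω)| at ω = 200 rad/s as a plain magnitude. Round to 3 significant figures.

At ω = 200 rad/s:
pole (1 + j200·0.2) = 1 + j40 → |·| ≈ 40.012, ∠ ≈ 88.57°
pole (1 + j200·0.025) = 1 + j5 → |·| ≈ 5.099, ∠ ≈ 78.69°
|L| = 0.025 · 1 / (40.012 · 5.099) ≈ 0.00012254

0.000123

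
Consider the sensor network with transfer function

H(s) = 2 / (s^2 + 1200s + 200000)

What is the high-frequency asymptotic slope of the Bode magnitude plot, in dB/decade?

Each pole contributes −20 dB/decade at high frequency; each zero contributes +20 dB/decade.
Net: 0 zero(s) − 2 pole(s) → -40 dB/decade.

-40 dB/decade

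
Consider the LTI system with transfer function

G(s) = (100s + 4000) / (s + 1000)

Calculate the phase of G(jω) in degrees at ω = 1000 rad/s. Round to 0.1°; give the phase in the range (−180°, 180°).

42.7°

Substitute s = j1000:
Numerator: 100(j1000) + 4000 = 4000 + j100000
Denominator: (j1000) + 1000 = 1000 + j1000
|N| = √(4000² + 100000²) ≈ 1.0008e+05, ∠N ≈ 87.71°
|D| = √(1000² + 1000²) ≈ 1414.2, ∠D ≈ 45.00°
∠G = 87.71° − 45.00° = 42.71°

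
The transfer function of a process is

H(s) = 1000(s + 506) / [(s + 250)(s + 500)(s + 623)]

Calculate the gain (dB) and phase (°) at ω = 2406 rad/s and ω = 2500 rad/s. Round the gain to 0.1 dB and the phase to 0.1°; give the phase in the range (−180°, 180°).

At s = jω = j2406:
zero (s+506): 506 + j2406 → |·| = √(506²+2406²) = √6044872 ≈ 2458.6, ∠ = arctan(2406/506) ≈ 78.12°
pole (s+250): 250 + j2406 → |·| = √(250²+2406²) = √5851336 ≈ 2419, ∠ = arctan(2406/250) ≈ 84.07°
pole (s+500): 500 + j2406 → |·| = √(500²+2406²) = √6038836 ≈ 2457.4, ∠ = arctan(2406/500) ≈ 78.26°
pole (s+623): 623 + j2406 → |·| = √(623²+2406²) = √6176965 ≈ 2485.4, ∠ = arctan(2406/623) ≈ 75.48°
|H| = 1000 · 2458.6 / 1.4774e+10 ≈ 0.00016641
Gain = 20 log₁₀(0.00016641) ≈ -75.58 dB
∠H = 78.12° − 237.81° = -159.69°

At s = jω = j2500:
zero (s+506): 506 + j2500 → |·| = √(506²+2500²) = √6506036 ≈ 2550.7, ∠ = arctan(2500/506) ≈ 78.56°
pole (s+250): 250 + j2500 → |·| = √(250²+2500²) = √6312500 ≈ 2512.5, ∠ = arctan(2500/250) ≈ 84.29°
pole (s+500): 500 + j2500 → |·| = √(500²+2500²) = √6500000 ≈ 2549.5, ∠ = arctan(2500/500) ≈ 78.69°
pole (s+623): 623 + j2500 → |·| = √(623²+2500²) = √6638129 ≈ 2576.5, ∠ = arctan(2500/623) ≈ 76.01°
|H| = 1000 · 2550.7 / 1.6504e+10 ≈ 0.00015455
Gain = 20 log₁₀(0.00015455) ≈ -76.22 dB
∠H = 78.56° − 238.99° = -160.43°

ω = 2406: -75.6 dB, -159.7°; ω = 2500: -76.2 dB, -160.4°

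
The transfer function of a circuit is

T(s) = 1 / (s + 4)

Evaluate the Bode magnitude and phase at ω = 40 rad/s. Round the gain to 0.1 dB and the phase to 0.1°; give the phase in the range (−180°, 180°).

Substitute s = j40:
Numerator: 1 = 1 + j0
Denominator: (j40) + 4 = 4 + j40
|N| = √(1² + 0²) ≈ 1, ∠N ≈ 0.00°
|D| = √(4² + 40²) ≈ 40.2, ∠D ≈ 84.29°
|T| = 1 / 40.2 ≈ 0.024876
Gain = 20 log₁₀(0.024876) ≈ -32.08 dB
∠T = 0.00° − 84.29° = -84.29°

-32.1 dB, -84.3°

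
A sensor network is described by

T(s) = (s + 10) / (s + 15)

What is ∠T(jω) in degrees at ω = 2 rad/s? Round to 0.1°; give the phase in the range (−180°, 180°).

Substitute s = j2:
Numerator: (j2) + 10 = 10 + j2
Denominator: (j2) + 15 = 15 + j2
|N| = √(10² + 2²) ≈ 10.198, ∠N ≈ 11.31°
|D| = √(15² + 2²) ≈ 15.133, ∠D ≈ 7.59°
∠T = 11.31° − 7.59° = 3.72°

3.7°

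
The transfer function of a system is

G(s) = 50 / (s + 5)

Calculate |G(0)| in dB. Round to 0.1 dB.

G(0) = 50 / (5) = 10
20 log₁₀(10) ≈ 20.00 dB

20.0 dB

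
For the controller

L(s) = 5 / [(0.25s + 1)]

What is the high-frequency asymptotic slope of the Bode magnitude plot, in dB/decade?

-20 dB/decade

Each pole contributes −20 dB/decade at high frequency; each zero contributes +20 dB/decade.
Net: 0 zero(s) − 1 pole(s) → -20 dB/decade.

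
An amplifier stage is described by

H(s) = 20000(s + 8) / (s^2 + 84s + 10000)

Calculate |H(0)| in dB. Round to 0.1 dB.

H(0) = 20000·8 / 10000 = 16
20 log₁₀(16) ≈ 24.08 dB

24.1 dB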